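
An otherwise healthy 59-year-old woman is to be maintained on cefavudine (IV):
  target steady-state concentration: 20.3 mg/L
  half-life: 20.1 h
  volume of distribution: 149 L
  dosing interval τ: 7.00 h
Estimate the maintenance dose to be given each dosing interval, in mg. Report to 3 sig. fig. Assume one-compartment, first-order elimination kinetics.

k = ln2 / t½ = 0.693147 / 20.1 = 0.03448 h⁻¹
CL = k × Vd = 0.03448 × 149 = 5.138 L/h
At steady state, Dose/τ = Css × CL.
Dose = Css × CL × τ = 20.3 × 5.138 × 7.00 = 730.1 mg

730 mg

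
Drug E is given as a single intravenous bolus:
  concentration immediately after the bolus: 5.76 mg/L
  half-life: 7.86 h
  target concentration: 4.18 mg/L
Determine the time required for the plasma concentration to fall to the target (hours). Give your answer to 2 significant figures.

k = ln2 / t½ = 0.693147 / 7.86 = 0.08819 h⁻¹
t = ln(C₀ / C) / k = ln(5.760 / 4.18) / 0.08819
  = ln(1.378) / 0.08819 = 0.3206 / 0.08819 = 3.635 h

3.6 h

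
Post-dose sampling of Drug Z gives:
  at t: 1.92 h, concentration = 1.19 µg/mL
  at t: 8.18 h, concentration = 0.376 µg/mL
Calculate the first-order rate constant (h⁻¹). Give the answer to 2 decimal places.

k = ln(C₁/C₂) / (t₂ − t₁) = ln(1.19/0.376) / (8.18 − 1.92)
  = 1.152 / 6.260 = 0.1840 h⁻¹

0.18 h⁻¹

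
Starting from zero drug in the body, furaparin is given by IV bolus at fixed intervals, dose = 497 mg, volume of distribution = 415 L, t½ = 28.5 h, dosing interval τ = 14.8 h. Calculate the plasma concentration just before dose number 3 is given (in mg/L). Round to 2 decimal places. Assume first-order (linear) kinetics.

C₀ per dose = Dose / Vd = 497 / 415 = 1.198 mg/L
k = ln2 / t½ = 0.693147 / 28.5 = 0.02432 h⁻¹
Fraction remaining after one interval: r = e^(−kτ) = e^(−0.02432 × 14.8) = 0.6977
Before dose 3, 2 doses have been given (aged 1τ, 2τ).
C_trough = C₀ × (r + r²) = 1.198 × (0.6977 + 0.4868) = 1.419 mg/L

1.42 mg/L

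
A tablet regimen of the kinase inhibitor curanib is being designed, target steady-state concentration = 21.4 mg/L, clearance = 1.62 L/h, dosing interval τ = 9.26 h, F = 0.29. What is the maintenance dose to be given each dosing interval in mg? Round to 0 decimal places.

1107 mg

At steady state, F × (Dose/τ) = Css × CL.
Dose = Css × CL × τ / F = 21.4 × 1.620 × 9.26 / 0.29 = 1107 mg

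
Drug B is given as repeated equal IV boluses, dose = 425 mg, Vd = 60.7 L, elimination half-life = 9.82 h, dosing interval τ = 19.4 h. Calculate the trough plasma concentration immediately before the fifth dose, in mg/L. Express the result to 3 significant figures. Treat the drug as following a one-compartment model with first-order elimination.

C₀ per dose = Dose / Vd = 425 / 60.7 = 7.002 mg/L
k = ln2 / t½ = 0.693147 / 9.82 = 0.07059 h⁻¹
Fraction remaining after one interval: r = e^(−kτ) = e^(−0.07059 × 19.4) = 0.2542
Before dose 5, 4 doses have been given (aged 1τ, 2τ, 3τ, 4τ).
C_trough = C₀ × (r + r² + … + r^4) = C₀ × r(1−r^4)/(1−r)
        = 7.002 × 0.2542 × (1 − 0.004175) / (1 − 0.2542) = 2.377 mg/L

2.38 mg/L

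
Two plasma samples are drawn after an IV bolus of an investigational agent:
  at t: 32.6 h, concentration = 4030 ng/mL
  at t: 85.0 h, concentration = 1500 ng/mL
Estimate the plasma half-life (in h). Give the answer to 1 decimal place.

36.8 h

k = ln(C₁/C₂) / (t₂ − t₁) = ln(4030/1500) / (85.0 − 32.6)
  = 0.9883 / 52.40 = 0.01886 h⁻¹
t½ = ln2 / k = 0.693147 / 0.01886 = 36.75 h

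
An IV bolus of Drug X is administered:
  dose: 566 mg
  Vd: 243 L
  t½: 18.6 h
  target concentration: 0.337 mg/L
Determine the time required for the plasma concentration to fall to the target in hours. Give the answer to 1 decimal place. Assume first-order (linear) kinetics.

C₀ = Dose / Vd = 566.0 / 243 = 2.329 mg/L
k = ln2 / t½ = 0.693147 / 18.6 = 0.03727 h⁻¹
t = ln(C₀ / C) / k = ln(2.329 / 0.337) / 0.03727
  = ln(6.911) / 0.03727 = 1.933 / 0.03727 = 51.86 h

51.9 h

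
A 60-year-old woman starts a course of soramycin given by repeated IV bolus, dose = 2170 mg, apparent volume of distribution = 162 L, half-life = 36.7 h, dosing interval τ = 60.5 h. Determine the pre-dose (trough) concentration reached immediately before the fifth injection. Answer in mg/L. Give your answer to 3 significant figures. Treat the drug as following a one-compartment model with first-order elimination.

6.21 mg/L

C₀ per dose = Dose / Vd = 2170 / 162 = 13.40 mg/L
k = ln2 / t½ = 0.693147 / 36.7 = 0.01889 h⁻¹
Fraction remaining after one interval: r = e^(−kτ) = e^(−0.01889 × 60.5) = 0.3189
Before dose 5, 4 doses have been given (aged 1τ, 2τ, 3τ, 4τ).
C_trough = C₀ × (r + r² + … + r^4) = C₀ × r(1−r^4)/(1−r)
        = 13.40 × 0.3189 × (1 − 0.01034) / (1 − 0.3189) = 6.209 mg/L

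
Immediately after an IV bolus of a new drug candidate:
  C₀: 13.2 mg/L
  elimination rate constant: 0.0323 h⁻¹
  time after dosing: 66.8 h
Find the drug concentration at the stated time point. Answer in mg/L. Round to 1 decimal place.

1.5 mg/L

C = C₀ · e^(−k·t) = 13.20 × e^(−0.03230 × 66.8)
  = 13.20 × 0.1156 = 1.526 mg/L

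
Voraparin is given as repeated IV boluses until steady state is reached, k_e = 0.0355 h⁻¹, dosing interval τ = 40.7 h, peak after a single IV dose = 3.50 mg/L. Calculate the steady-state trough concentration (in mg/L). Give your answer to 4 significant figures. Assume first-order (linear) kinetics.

e^(−kτ) = e^(−0.03550 × 40.7) = 0.2358
Accumulation ratio R = 1 / (1 − e^(−kτ)) = 1 / (1 − 0.2358) = 1.309
Steady-state trough = C₀ × R × e^(−kτ) = 3.50 × 1.309 × 0.2358 = 1.080 mg/L

1.080 mg/L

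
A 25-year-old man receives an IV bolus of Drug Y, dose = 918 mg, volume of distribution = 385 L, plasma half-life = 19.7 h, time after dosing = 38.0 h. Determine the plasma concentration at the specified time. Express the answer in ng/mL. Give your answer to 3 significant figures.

626 ng/mL

C₀ = Dose / Vd = 918.0 / 385 = 2.384 mg/L
k = ln2 / t½ = 0.693147 / 19.7 = 0.03519 h⁻¹
C = C₀ · e^(−k·t) = 2.384 × e^(−0.03519 × 38.0)
  = 2.384 × 0.2626 = 0.6260 mg/L
Convert: 0.6260 mg/L × 1000 = 626.0 ng/mL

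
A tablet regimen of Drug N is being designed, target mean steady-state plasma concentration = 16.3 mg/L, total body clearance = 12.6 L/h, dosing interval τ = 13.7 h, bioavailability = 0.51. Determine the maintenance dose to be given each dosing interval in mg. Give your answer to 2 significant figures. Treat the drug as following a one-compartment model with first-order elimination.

5500 mg

At steady state, F × (Dose/τ) = Css × CL.
Dose = Css × CL × τ / F = 16.3 × 12.60 × 13.7 / 0.51 = 5517 mg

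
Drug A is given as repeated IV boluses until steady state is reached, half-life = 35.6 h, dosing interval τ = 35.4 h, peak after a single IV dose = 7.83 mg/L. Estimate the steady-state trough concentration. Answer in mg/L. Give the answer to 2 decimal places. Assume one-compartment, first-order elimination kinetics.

7.89 mg/L

k = ln2 / t½ = 0.693147 / 35.6 = 0.01947 h⁻¹
e^(−kτ) = e^(−0.01947 × 35.4) = 0.5020
Accumulation ratio R = 1 / (1 − e^(−kτ)) = 1 / (1 − 0.5020) = 2.008
Steady-state trough = C₀ × R × e^(−kτ) = 7.83 × 2.008 × 0.5020 = 7.893 mg/L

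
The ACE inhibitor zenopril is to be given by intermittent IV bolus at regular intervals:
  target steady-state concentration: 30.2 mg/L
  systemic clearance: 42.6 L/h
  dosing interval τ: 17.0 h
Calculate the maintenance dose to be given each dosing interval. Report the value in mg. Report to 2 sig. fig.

22000 mg

At steady state, Dose/τ = Css × CL.
Dose = Css × CL × τ = 30.2 × 42.60 × 17.0 = 21870 mg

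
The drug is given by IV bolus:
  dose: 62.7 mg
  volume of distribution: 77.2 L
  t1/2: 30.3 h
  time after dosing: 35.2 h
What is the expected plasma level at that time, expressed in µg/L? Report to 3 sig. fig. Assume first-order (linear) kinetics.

363 µg/L

C₀ = Dose / Vd = 62.70 / 77.2 = 0.8122 mg/L
k = ln2 / t½ = 0.693147 / 30.3 = 0.02288 h⁻¹
C = C₀ · e^(−k·t) = 0.8122 × e^(−0.02288 × 35.2)
  = 0.8122 × 0.4469 = 0.3630 mg/L
Convert: 0.3630 mg/L × 1000 = 363.0 µg/L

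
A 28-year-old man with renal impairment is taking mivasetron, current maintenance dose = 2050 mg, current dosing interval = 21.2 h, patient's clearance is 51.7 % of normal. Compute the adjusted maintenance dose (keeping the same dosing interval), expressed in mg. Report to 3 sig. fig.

To keep the same average steady-state level, dosing rate must scale with clearance.
CL ratio = 51.7 / 100 = 0.5170
New dose (same interval) = 2050 × 0.5170 = 1060 mg

1060 mg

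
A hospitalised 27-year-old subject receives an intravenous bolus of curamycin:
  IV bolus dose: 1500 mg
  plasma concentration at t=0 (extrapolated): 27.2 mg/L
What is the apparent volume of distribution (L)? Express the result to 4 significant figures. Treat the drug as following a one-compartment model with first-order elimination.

55.15 L

Vd = Dose / C₀ = 1500 / 27.2 = 55.15 L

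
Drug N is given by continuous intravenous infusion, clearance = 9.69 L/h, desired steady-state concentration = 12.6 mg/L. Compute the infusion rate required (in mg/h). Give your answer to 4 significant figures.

At steady state, infusion rate R₀ = Css × CL = 12.6 × 9.690 = 122.1 mg/h

122.1 mg/h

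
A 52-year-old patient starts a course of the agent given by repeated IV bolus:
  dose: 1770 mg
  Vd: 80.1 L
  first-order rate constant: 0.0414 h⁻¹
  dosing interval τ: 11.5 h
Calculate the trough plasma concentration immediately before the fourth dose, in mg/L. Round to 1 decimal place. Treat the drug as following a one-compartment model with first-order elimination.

27.6 mg/L

C₀ per dose = Dose / Vd = 1770 / 80.1 = 22.10 mg/L
Fraction remaining after one interval: r = e^(−kτ) = e^(−0.04140 × 11.5) = 0.6212
Before dose 4, 3 doses have been given (aged 1τ, 2τ, 3τ).
C_trough = C₀ × (r + r² + … + r^3) = C₀ × r(1−r^3)/(1−r)
        = 22.10 × 0.6212 × (1 − 0.2397) / (1 − 0.6212) = 27.55 mg/L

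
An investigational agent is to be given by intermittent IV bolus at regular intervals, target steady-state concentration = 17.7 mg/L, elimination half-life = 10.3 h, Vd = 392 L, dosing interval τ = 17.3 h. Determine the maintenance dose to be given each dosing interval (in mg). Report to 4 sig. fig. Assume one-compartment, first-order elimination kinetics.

k = ln2 / t½ = 0.693147 / 10.3 = 0.06730 h⁻¹
CL = k × Vd = 0.06730 × 392 = 26.38 L/h
At steady state, Dose/τ = Css × CL.
Dose = Css × CL × τ = 17.7 × 26.38 × 17.3 = 8078 mg

8078 mg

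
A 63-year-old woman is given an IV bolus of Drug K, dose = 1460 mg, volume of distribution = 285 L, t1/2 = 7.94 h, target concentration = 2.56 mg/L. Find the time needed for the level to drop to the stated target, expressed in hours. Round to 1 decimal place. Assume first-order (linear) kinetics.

C₀ = Dose / Vd = 1460 / 285 = 5.123 mg/L
k = ln2 / t½ = 0.693147 / 7.94 = 0.08730 h⁻¹
t = ln(C₀ / C) / k = ln(5.123 / 2.56) / 0.08730
  = ln(2.001) / 0.08730 = 0.6936 / 0.08730 = 7.945 h

7.9 h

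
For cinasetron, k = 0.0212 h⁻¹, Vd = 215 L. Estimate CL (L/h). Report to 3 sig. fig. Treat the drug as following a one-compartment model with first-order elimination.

CL = k × Vd = 0.0212 × 215 = 4.558 L/h

4.56 L/h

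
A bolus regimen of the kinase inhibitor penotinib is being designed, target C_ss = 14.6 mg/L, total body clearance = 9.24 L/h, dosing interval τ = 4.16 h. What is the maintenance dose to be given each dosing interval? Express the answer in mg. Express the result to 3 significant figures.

At steady state, Dose/τ = Css × CL.
Dose = Css × CL × τ = 14.6 × 9.240 × 4.16 = 561.2 mg

561 mg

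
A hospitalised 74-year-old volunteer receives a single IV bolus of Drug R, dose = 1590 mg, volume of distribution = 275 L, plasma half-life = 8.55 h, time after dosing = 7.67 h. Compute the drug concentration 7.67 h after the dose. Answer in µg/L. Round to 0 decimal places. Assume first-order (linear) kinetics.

C₀ = Dose / Vd = 1590 / 275 = 5.782 mg/L
k = ln2 / t½ = 0.693147 / 8.55 = 0.08107 h⁻¹
C = C₀ · e^(−k·t) = 5.782 × e^(−0.08107 × 7.67)
  = 5.782 × 0.5370 = 3.105 mg/L
Convert: 3.105 mg/L × 1000 = 3105 µg/L

3105 µg/L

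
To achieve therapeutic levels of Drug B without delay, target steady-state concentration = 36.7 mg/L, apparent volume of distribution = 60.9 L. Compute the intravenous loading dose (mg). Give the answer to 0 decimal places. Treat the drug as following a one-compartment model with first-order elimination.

LD = Css × Vd = 36.7 × 60.9 = 2235 mg

2235 mg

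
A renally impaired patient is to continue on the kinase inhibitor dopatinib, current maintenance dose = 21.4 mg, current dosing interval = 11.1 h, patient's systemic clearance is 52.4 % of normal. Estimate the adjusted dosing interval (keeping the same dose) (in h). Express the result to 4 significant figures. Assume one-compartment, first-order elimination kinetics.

To keep the same average steady-state level, dosing rate must scale with clearance.
CL ratio = 52.4 / 100 = 0.5240
New interval (same dose) = 11.1 / 0.5240 = 21.18 h

21.18 h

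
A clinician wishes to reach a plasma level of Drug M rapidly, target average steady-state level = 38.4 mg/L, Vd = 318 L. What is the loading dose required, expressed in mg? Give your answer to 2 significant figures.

12000 mg

LD = Css × Vd = 38.4 × 318 = 12210 mg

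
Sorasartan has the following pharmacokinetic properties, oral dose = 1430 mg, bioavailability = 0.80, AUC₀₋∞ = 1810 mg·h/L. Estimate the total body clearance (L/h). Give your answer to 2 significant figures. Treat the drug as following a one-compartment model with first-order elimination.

0.63 L/h

CL = F·Dose / AUC = 0.80 × 1430 / 1810 = 0.6320 L/h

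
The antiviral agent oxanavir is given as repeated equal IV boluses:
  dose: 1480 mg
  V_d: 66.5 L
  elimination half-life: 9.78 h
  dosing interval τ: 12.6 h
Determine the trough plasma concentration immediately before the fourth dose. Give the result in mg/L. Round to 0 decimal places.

14 mg/L

C₀ per dose = Dose / Vd = 1480 / 66.5 = 22.26 mg/L
k = ln2 / t½ = 0.693147 / 9.78 = 0.07087 h⁻¹
Fraction remaining after one interval: r = e^(−kτ) = e^(−0.07087 × 12.6) = 0.4094
Before dose 4, 3 doses have been given (aged 1τ, 2τ, 3τ).
C_trough = C₀ × (r + r² + … + r^3) = C₀ × r(1−r^3)/(1−r)
        = 22.26 × 0.4094 × (1 − 0.06862) / (1 − 0.4094) = 14.37 mg/L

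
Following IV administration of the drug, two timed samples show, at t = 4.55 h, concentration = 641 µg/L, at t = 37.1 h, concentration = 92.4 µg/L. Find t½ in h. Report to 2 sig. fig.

k = ln(C₁/C₂) / (t₂ − t₁) = ln(641/92.4) / (37.1 − 4.55)
  = 1.937 / 32.55 = 0.05951 h⁻¹
t½ = ln2 / k = 0.693147 / 0.05951 = 11.65 h

12 h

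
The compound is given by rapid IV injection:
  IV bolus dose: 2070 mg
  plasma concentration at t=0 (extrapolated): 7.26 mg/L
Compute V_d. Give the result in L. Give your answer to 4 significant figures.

Vd = Dose / C₀ = 2070 / 7.26 = 285.1 L

285.1 L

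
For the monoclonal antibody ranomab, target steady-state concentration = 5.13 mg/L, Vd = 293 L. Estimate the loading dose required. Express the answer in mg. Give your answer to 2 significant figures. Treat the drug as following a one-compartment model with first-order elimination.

LD = Css × Vd = 5.13 × 293 = 1503 mg

1500 mg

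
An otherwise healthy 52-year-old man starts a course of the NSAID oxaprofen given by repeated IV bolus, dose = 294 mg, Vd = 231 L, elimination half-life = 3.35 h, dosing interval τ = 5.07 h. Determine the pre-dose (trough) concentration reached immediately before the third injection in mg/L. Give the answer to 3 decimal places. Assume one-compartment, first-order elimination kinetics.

0.602 mg/L

C₀ per dose = Dose / Vd = 294 / 231 = 1.273 mg/L
k = ln2 / t½ = 0.693147 / 3.35 = 0.2069 h⁻¹
Fraction remaining after one interval: r = e^(−kτ) = e^(−0.2069 × 5.07) = 0.3503
Before dose 3, 2 doses have been given (aged 1τ, 2τ).
C_trough = C₀ × (r + r²) = 1.273 × (0.3503 + 0.1227) = 0.6021 mg/L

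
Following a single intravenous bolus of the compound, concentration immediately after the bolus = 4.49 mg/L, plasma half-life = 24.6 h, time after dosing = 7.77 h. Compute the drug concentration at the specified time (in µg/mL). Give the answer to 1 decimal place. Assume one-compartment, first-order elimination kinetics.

3.6 µg/mL

k = ln2 / t½ = 0.693147 / 24.6 = 0.02818 h⁻¹
C = C₀ · e^(−k·t) = 4.490 × e^(−0.02818 × 7.77)
  = 4.490 × 0.8034 = 3.607 mg/L
(3.607 mg/L = 3.607 µg/mL)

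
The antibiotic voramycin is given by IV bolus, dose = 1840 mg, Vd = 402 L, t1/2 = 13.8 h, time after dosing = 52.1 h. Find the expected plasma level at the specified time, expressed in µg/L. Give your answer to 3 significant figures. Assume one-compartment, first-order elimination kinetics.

C₀ = Dose / Vd = 1840 / 402 = 4.577 mg/L
k = ln2 / t½ = 0.693147 / 13.8 = 0.05023 h⁻¹
C = C₀ · e^(−k·t) = 4.577 × e^(−0.05023 × 52.1)
  = 4.577 × 0.07302 = 0.3342 mg/L
Convert: 0.3342 mg/L × 1000 = 334.2 µg/L

334 µg/L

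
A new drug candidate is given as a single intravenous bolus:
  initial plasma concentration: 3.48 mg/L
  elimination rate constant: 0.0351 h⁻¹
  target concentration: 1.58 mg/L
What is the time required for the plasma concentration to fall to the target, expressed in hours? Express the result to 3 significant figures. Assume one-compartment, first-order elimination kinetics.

22.5 h

t = ln(C₀ / C) / k = ln(3.480 / 1.58) / 0.03510
  = ln(2.203) / 0.03510 = 0.7898 / 0.03510 = 22.50 h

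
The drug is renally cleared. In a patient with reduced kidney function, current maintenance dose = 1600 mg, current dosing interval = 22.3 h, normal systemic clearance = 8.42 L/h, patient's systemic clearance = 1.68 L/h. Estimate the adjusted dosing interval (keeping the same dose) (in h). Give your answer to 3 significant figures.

112 h

To keep the same average steady-state level, dosing rate must scale with clearance.
CL ratio = 1.68 / 8.42 = 0.1995
New interval (same dose) = 22.3 / 0.1995 = 111.8 h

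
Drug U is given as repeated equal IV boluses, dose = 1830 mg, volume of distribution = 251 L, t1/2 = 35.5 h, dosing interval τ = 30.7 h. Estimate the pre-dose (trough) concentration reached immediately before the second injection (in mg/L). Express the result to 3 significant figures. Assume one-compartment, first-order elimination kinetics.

C₀ per dose = Dose / Vd = 1830 / 251 = 7.291 mg/L
k = ln2 / t½ = 0.693147 / 35.5 = 0.01953 h⁻¹
Fraction remaining after one interval: r = e^(−kτ) = e^(−0.01953 × 30.7) = 0.5490
Before dose 2, 1 dose has been given (aged 1τ).
C_trough = C₀ × r = 7.291 × 0.5490 = 4.003 mg/L

4.00 mg/L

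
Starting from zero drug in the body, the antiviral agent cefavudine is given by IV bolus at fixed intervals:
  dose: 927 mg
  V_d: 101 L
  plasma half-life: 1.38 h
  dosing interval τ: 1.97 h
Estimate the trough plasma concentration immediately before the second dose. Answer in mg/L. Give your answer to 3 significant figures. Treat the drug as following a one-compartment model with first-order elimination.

3.41 mg/L

C₀ per dose = Dose / Vd = 927 / 101 = 9.178 mg/L
k = ln2 / t½ = 0.693147 / 1.38 = 0.5023 h⁻¹
Fraction remaining after one interval: r = e^(−kτ) = e^(−0.5023 × 1.97) = 0.3718
Before dose 2, 1 dose has been given (aged 1τ).
C_trough = C₀ × r = 9.178 × 0.3718 = 3.412 mg/L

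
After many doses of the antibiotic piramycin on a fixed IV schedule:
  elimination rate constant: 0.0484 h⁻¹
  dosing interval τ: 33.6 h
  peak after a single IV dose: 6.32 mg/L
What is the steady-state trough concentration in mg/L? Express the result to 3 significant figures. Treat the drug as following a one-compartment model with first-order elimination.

e^(−kτ) = e^(−0.04840 × 33.6) = 0.1967
Accumulation ratio R = 1 / (1 − e^(−kτ)) = 1 / (1 − 0.1967) = 1.245
Steady-state trough = C₀ × R × e^(−kτ) = 6.32 × 1.245 × 0.1967 = 1.548 mg/L

1.55 mg/L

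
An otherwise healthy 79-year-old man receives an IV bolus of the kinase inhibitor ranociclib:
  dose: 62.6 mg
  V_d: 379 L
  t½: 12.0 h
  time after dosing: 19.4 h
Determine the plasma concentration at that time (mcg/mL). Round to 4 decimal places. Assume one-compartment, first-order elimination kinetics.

0.0539 mcg/mL

C₀ = Dose / Vd = 62.60 / 379 = 0.1652 mg/L
k = ln2 / t½ = 0.693147 / 12.0 = 0.05776 h⁻¹
C = C₀ · e^(−k·t) = 0.1652 × e^(−0.05776 × 19.4)
  = 0.1652 × 0.3261 = 0.05387 mg/L
(0.05387 mg/L = 0.05387 mcg/mL)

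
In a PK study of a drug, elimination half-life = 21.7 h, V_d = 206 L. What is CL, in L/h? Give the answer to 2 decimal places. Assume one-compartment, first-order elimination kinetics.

6.58 L/h

k = ln2 / t½ = 0.693147 / 21.7 = 0.03194 h⁻¹
CL = k × Vd = 0.03194 × 206 = 6.580 L/h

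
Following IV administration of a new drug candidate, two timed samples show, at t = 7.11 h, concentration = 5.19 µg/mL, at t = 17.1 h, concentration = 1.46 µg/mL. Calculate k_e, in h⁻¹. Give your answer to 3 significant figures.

k = ln(C₁/C₂) / (t₂ − t₁) = ln(5.19/1.46) / (17.1 − 7.11)
  = 1.268 / 9.990 = 0.1269 h⁻¹

0.127 h⁻¹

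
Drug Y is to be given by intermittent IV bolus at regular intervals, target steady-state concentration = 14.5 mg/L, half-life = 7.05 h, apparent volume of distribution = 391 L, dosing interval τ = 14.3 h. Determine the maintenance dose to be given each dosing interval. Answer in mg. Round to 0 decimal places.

7971 mg

k = ln2 / t½ = 0.693147 / 7.05 = 0.09832 h⁻¹
CL = k × Vd = 0.09832 × 391 = 38.44 L/h
At steady state, Dose/τ = Css × CL.
Dose = Css × CL × τ = 14.5 × 38.44 × 14.3 = 7971 mg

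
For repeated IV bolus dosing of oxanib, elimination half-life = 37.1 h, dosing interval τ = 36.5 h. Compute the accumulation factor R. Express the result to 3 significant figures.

2.02

k = ln2 / t½ = 0.693147 / 37.1 = 0.01868 h⁻¹
e^(−kτ) = e^(−0.01868 × 36.5) = 0.5057
Accumulation ratio R = 1 / (1 − e^(−kτ)) = 1 / (1 − 0.5057) = 2.023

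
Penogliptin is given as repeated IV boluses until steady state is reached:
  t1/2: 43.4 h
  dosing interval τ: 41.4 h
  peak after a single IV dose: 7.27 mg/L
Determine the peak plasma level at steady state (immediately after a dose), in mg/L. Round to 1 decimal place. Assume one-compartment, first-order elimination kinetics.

15.0 mg/L

k = ln2 / t½ = 0.693147 / 43.4 = 0.01597 h⁻¹
e^(−kτ) = e^(−0.01597 × 41.4) = 0.5163
Accumulation ratio R = 1 / (1 − e^(−kτ)) = 1 / (1 − 0.5163) = 2.067
Steady-state peak = C₀ × R = 7.27 × 2.067 = 15.03 mg/L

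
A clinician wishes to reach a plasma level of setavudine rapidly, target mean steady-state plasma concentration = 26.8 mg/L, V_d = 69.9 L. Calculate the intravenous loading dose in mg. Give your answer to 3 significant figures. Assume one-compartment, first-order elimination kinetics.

1870 mg

LD = Css × Vd = 26.8 × 69.9 = 1873 mg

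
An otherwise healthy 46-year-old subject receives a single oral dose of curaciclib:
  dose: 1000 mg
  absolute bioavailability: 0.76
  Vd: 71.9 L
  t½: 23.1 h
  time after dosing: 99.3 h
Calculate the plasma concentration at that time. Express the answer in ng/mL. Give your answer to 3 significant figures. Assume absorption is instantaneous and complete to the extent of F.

Amount reaching circulation = F × Dose = 0.76 × 1000 = 760.0 mg
C₀ = F·Dose / Vd = 760.0 / 71.9 = 10.57 mg/L
k = ln2 / t½ = 0.693147 / 23.1 = 0.03001 h⁻¹
C = C₀ · e^(−k·t) = 10.57 × e^(−0.03001 × 99.3)
  = 10.57 × 0.05079 = 0.5369 mg/L
Convert: 0.5369 mg/L × 1000 = 536.9 ng/mL

537 ng/mL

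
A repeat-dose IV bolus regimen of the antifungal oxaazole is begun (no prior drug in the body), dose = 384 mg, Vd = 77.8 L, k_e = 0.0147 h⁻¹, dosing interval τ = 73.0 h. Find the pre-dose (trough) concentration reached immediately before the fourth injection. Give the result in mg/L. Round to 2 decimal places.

C₀ per dose = Dose / Vd = 384 / 77.8 = 4.936 mg/L
Fraction remaining after one interval: r = e^(−kτ) = e^(−0.01470 × 73.0) = 0.3419
Before dose 4, 3 doses have been given (aged 1τ, 2τ, 3τ).
C_trough = C₀ × (r + r² + … + r^3) = C₀ × r(1−r^3)/(1−r)
        = 4.936 × 0.3419 × (1 − 0.03997) / (1 − 0.3419) = 2.462 mg/L

2.46 mg/L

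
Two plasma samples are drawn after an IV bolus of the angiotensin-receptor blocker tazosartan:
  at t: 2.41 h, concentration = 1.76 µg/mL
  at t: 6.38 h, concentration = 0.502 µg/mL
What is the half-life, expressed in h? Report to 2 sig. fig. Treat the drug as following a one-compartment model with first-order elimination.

k = ln(C₁/C₂) / (t₂ − t₁) = ln(1.76/0.502) / (6.38 − 2.41)
  = 1.254 / 3.970 = 0.3159 h⁻¹
t½ = ln2 / k = 0.693147 / 0.3159 = 2.194 h

2.2 h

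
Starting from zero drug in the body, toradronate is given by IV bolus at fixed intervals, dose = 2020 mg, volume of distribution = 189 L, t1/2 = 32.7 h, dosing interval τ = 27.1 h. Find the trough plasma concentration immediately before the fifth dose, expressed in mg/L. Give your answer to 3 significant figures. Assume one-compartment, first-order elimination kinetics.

12.4 mg/L

C₀ per dose = Dose / Vd = 2020 / 189 = 10.69 mg/L
k = ln2 / t½ = 0.693147 / 32.7 = 0.02120 h⁻¹
Fraction remaining after one interval: r = e^(−kτ) = e^(−0.02120 × 27.1) = 0.5630
Before dose 5, 4 doses have been given (aged 1τ, 2τ, 3τ, 4τ).
C_trough = C₀ × (r + r² + … + r^4) = C₀ × r(1−r^4)/(1−r)
        = 10.69 × 0.5630 × (1 − 0.1005) / (1 − 0.5630) = 12.39 mg/L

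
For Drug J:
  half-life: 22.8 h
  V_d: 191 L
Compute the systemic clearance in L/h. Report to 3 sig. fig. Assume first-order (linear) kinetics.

5.81 L/h

k = ln2 / t½ = 0.693147 / 22.8 = 0.03040 h⁻¹
CL = k × Vd = 0.03040 × 191 = 5.806 L/h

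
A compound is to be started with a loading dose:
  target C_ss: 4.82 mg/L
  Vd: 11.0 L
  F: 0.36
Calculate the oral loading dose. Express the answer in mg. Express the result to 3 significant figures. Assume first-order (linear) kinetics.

LD = Css × Vd / F = 4.82 × 11.0 / 0.36 = 147.3 mg

147 mg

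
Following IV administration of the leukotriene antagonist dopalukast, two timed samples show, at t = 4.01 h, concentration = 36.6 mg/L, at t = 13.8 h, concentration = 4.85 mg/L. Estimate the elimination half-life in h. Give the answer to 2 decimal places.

k = ln(C₁/C₂) / (t₂ − t₁) = ln(36.6/4.85) / (13.8 − 4.01)
  = 2.021 / 9.790 = 0.2064 h⁻¹
t½ = ln2 / k = 0.693147 / 0.2064 = 3.358 h

3.36 h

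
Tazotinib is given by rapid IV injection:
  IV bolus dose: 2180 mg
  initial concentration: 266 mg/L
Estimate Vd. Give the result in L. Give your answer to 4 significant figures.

Vd = Dose / C₀ = 2180 / 266 = 8.195 L

8.195 L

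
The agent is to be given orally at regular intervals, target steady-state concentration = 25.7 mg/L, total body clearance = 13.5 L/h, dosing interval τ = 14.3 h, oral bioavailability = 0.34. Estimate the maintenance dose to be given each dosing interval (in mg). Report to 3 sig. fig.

At steady state, F × (Dose/τ) = Css × CL.
Dose = Css × CL × τ / F = 25.7 × 13.50 × 14.3 / 0.34 = 14590 mg

14600 mg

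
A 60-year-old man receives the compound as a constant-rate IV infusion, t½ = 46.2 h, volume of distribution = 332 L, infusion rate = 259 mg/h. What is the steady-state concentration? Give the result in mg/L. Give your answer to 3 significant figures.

k = ln2 / t½ = 0.693147 / 46.2 = 0.01500 h⁻¹
CL = k × Vd = 0.01500 × 332 = 4.980 L/h
At steady state Css = R₀ / CL = 259 / 4.980 = 52.01 mg/L

52.0 mg/L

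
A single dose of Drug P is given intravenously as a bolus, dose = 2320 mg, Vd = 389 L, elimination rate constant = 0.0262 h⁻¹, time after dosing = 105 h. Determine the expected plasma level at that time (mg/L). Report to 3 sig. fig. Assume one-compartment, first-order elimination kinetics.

C₀ = Dose / Vd = 2320 / 389 = 5.964 mg/L
C = C₀ · e^(−k·t) = 5.964 × e^(−0.02620 × 105)
  = 5.964 × 0.06386 = 0.3809 mg/L

0.381 mg/L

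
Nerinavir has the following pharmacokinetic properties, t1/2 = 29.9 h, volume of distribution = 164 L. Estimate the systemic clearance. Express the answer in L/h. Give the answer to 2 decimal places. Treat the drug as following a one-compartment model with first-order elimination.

k = ln2 / t½ = 0.693147 / 29.9 = 0.02318 h⁻¹
CL = k × Vd = 0.02318 × 164 = 3.802 L/h

3.80 L/h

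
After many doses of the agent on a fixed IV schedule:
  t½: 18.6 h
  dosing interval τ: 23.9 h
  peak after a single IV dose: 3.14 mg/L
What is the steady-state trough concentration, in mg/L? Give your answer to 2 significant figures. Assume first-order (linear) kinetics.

2.2 mg/L

k = ln2 / t½ = 0.693147 / 18.6 = 0.03727 h⁻¹
e^(−kτ) = e^(−0.03727 × 23.9) = 0.4103
Accumulation ratio R = 1 / (1 − e^(−kτ)) = 1 / (1 − 0.4103) = 1.696
Steady-state trough = C₀ × R × e^(−kτ) = 3.14 × 1.696 × 0.4103 = 2.185 mg/L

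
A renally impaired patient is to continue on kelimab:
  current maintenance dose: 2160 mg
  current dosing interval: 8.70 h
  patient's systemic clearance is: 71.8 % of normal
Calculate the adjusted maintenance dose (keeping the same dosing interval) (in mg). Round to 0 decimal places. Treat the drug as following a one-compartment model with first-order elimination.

1551 mg

To keep the same average steady-state level, dosing rate must scale with clearance.
CL ratio = 71.8 / 100 = 0.7180
New dose (same interval) = 2160 × 0.7180 = 1551 mg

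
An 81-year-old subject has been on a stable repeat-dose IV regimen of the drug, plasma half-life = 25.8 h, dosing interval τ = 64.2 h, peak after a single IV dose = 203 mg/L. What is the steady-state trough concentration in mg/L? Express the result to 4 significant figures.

44.02 mg/L

k = ln2 / t½ = 0.693147 / 25.8 = 0.02687 h⁻¹
e^(−kτ) = e^(−0.02687 × 64.2) = 0.1782
Accumulation ratio R = 1 / (1 − e^(−kτ)) = 1 / (1 − 0.1782) = 1.217
Steady-state trough = C₀ × R × e^(−kτ) = 203 × 1.217 × 0.1782 = 44.02 mg/L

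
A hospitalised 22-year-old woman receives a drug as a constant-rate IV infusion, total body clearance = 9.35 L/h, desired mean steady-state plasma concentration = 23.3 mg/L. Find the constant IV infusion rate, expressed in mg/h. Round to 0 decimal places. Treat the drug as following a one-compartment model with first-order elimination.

At steady state, infusion rate R₀ = Css × CL = 23.3 × 9.350 = 217.9 mg/h

218 mg/h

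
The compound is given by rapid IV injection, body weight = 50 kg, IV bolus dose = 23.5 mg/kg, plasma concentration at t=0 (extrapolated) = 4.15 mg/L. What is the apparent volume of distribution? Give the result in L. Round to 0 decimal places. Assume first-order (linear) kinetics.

Dose = 23.5 × 50 = 1175 mg
Vd = Dose / C₀ = 1175 / 4.15 = 283.1 L

283 L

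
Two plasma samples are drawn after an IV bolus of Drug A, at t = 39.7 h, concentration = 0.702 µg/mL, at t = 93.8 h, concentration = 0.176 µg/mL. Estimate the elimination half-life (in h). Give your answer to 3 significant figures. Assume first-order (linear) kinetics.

k = ln(C₁/C₂) / (t₂ − t₁) = ln(0.702/0.176) / (93.8 − 39.7)
  = 1.383 / 54.10 = 0.02556 h⁻¹
t½ = ln2 / k = 0.693147 / 0.02556 = 27.12 h

27.1 h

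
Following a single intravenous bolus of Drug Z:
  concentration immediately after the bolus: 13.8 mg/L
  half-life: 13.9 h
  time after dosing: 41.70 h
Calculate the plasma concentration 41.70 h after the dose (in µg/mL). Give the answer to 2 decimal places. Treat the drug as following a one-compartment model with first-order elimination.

1.73 µg/mL

k = ln2 / t½ = 0.693147 / 13.9 = 0.04987 h⁻¹
t / t½ = 41.70 / 13.9 = 3 half-lives
C = C₀ × (1/2)^3 = 13.80 × 0.1250 = 1.725 mg/L
(1.725 mg/L = 1.725 µg/mL)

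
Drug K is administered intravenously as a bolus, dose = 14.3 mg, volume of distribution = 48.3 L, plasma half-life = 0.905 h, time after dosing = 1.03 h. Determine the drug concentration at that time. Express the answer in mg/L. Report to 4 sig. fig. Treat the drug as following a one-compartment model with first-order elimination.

0.1345 mg/L

C₀ = Dose / Vd = 14.30 / 48.3 = 0.2961 mg/L
k = ln2 / t½ = 0.693147 / 0.905 = 0.7659 h⁻¹
C = C₀ · e^(−k·t) = 0.2961 × e^(−0.7659 × 1.03)
  = 0.2961 × 0.4544 = 0.1345 mg/L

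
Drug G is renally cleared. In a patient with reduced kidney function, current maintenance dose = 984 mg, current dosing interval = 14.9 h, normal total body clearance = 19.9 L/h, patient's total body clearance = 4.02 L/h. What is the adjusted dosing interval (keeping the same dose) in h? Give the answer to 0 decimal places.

74 h

To keep the same average steady-state level, dosing rate must scale with clearance.
CL ratio = 4.02 / 19.9 = 0.2020
New interval (same dose) = 14.9 / 0.2020 = 73.76 h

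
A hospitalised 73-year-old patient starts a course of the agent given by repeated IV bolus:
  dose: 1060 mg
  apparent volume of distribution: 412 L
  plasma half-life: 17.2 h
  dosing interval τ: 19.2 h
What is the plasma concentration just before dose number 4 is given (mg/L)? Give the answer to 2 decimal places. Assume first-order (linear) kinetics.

1.99 mg/L

C₀ per dose = Dose / Vd = 1060 / 412 = 2.573 mg/L
k = ln2 / t½ = 0.693147 / 17.2 = 0.04030 h⁻¹
Fraction remaining after one interval: r = e^(−kτ) = e^(−0.04030 × 19.2) = 0.4613
Before dose 4, 3 doses have been given (aged 1τ, 2τ, 3τ).
C_trough = C₀ × (r + r² + … + r^3) = C₀ × r(1−r^3)/(1−r)
        = 2.573 × 0.4613 × (1 − 0.09816) / (1 − 0.4613) = 1.987 mg/L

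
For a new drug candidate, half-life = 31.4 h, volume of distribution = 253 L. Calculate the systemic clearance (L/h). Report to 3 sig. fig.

k = ln2 / t½ = 0.693147 / 31.4 = 0.02207 h⁻¹
CL = k × Vd = 0.02207 × 253 = 5.584 L/h

5.58 L/h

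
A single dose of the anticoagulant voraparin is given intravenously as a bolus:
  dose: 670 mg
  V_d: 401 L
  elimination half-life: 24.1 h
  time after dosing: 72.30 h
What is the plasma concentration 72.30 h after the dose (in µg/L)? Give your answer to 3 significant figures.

C₀ = Dose / Vd = 670.0 / 401 = 1.671 mg/L
k = ln2 / t½ = 0.693147 / 24.1 = 0.02876 h⁻¹
t / t½ = 72.30 / 24.1 = 3 half-lives
C = C₀ × (1/2)^3 = 1.671 × 0.1250 = 0.2089 mg/L
Convert: 0.2089 mg/L × 1000 = 208.9 µg/L

209 µg/L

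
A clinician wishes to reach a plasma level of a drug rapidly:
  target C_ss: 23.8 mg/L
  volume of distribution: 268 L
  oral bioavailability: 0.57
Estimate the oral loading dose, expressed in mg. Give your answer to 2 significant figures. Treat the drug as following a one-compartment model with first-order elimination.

LD = Css × Vd / F = 23.8 × 268 / 0.57 = 11190 mg

11000 mg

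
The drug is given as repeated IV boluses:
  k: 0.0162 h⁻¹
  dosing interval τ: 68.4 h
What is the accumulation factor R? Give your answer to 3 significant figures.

e^(−kτ) = e^(−0.01620 × 68.4) = 0.3302
Accumulation ratio R = 1 / (1 − e^(−kτ)) = 1 / (1 − 0.3302) = 1.493

1.49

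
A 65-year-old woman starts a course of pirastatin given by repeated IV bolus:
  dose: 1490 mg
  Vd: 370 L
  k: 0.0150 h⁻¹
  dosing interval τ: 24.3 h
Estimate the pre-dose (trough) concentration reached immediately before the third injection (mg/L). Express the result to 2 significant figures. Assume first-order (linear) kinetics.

4.7 mg/L

C₀ per dose = Dose / Vd = 1490 / 370 = 4.027 mg/L
Fraction remaining after one interval: r = e^(−kτ) = e^(−0.01500 × 24.3) = 0.6945
Before dose 3, 2 doses have been given (aged 1τ, 2τ).
C_trough = C₀ × (r + r²) = 4.027 × (0.6945 + 0.4823) = 4.739 mg/L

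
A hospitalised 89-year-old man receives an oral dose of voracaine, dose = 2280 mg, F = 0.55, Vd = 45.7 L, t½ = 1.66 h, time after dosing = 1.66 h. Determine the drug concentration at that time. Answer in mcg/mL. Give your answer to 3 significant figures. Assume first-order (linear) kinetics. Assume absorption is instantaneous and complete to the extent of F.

Amount reaching circulation = F × Dose = 0.55 × 2280 = 1254 mg
C₀ = F·Dose / Vd = 1254 / 45.7 = 27.44 mg/L
k = ln2 / t½ = 0.693147 / 1.66 = 0.4176 h⁻¹
C = C₀ · e^(−k·t) = 27.44 × e^(−0.4176 × 1.66)
  = 27.44 × 0.5000 = 13.72 mg/L
(13.72 mg/L = 13.72 mcg/mL)

13.7 mcg/mL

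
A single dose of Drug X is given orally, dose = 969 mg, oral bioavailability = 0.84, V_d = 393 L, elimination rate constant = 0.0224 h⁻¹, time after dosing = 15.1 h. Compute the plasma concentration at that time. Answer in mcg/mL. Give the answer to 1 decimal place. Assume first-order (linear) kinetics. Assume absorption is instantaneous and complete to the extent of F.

Amount reaching circulation = F × Dose = 0.84 × 969.0 = 814.0 mg
C₀ = F·Dose / Vd = 814.0 / 393 = 2.071 mg/L
C = C₀ · e^(−k·t) = 2.071 × e^(−0.02240 × 15.1)
  = 2.071 × 0.7130 = 1.477 mg/L
(1.477 mg/L = 1.477 mcg/mL)

1.5 mcg/mL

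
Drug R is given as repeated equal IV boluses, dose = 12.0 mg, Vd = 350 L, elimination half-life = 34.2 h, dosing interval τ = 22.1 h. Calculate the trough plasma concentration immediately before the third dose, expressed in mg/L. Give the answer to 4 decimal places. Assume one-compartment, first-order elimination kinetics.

0.0359 mg/L

C₀ per dose = Dose / Vd = 12.0 / 350 = 0.03429 mg/L
k = ln2 / t½ = 0.693147 / 34.2 = 0.02027 h⁻¹
Fraction remaining after one interval: r = e^(−kτ) = e^(−0.02027 × 22.1) = 0.6389
Before dose 3, 2 doses have been given (aged 1τ, 2τ).
C_trough = C₀ × (r + r²) = 0.03429 × (0.6389 + 0.4082) = 0.03591 mg/L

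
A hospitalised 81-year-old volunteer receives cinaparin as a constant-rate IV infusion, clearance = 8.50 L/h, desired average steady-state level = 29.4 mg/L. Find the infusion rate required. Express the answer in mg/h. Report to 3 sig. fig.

At steady state, infusion rate R₀ = Css × CL = 29.4 × 8.500 = 249.9 mg/h

250 mg/h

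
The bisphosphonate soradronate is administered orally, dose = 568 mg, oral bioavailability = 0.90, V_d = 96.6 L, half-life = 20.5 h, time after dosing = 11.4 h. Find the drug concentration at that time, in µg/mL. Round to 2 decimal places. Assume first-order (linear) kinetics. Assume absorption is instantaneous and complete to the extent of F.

Amount reaching circulation = F × Dose = 0.90 × 568.0 = 511.2 mg
C₀ = F·Dose / Vd = 511.2 / 96.6 = 5.292 mg/L
k = ln2 / t½ = 0.693147 / 20.5 = 0.03381 h⁻¹
C = C₀ · e^(−k·t) = 5.292 × e^(−0.03381 × 11.4)
  = 5.292 × 0.6802 = 3.600 mg/L
(3.600 mg/L = 3.600 µg/mL)

3.60 µg/mL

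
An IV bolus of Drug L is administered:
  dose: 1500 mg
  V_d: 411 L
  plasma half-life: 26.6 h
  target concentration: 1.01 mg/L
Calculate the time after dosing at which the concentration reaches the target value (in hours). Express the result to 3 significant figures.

49.3 h

C₀ = Dose / Vd = 1500 / 411 = 3.650 mg/L
k = ln2 / t½ = 0.693147 / 26.6 = 0.02606 h⁻¹
t = ln(C₀ / C) / k = ln(3.650 / 1.01) / 0.02606
  = ln(3.614) / 0.02606 = 1.285 / 0.02606 = 49.31 h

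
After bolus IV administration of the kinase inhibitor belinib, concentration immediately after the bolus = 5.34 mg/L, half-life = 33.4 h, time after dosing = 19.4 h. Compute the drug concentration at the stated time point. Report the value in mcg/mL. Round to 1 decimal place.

k = ln2 / t½ = 0.693147 / 33.4 = 0.02075 h⁻¹
C = C₀ · e^(−k·t) = 5.340 × e^(−0.02075 × 19.4)
  = 5.340 × 0.6686 = 3.570 mg/L
(3.570 mg/L = 3.570 mcg/mL)

3.6 mcg/mL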